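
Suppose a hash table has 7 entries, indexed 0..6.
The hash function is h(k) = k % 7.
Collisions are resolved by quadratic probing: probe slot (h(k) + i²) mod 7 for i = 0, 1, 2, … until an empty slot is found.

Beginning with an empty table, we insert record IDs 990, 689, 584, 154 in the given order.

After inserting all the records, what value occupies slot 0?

584

Insert 990: h=3, slot 3 empty => index 3.
Insert 689: h=3, slot 3 occupied => index 4.
Insert 584: h=3, slots 3,4 occupied => index 0.
Insert 154: h=0, slot 0 occupied => index 1.
Table: [584, 154, —, 990, 689, —, —]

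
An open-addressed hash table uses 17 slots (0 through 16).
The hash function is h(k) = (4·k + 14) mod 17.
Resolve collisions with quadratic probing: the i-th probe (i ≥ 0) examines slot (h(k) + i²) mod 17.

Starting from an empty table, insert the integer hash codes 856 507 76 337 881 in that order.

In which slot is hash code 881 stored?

6

856 hashes to 4; slot 4 is free => place at 4.
507 hashes to 2; slot 2 is free => place at 2.
76 hashes to 12; slot 12 is free => place at 12.
337 hashes to 2; 2 taken => place at 3.
881 hashes to 2; 2,3 taken => place at 6.
Table: [., ., 507, 337, 856, ., 881, ., ., ., ., ., 76, ., ., ., .]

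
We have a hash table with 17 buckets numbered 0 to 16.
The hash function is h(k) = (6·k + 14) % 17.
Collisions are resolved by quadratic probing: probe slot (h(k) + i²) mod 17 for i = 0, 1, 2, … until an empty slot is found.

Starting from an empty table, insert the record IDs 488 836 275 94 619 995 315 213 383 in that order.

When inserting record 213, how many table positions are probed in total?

Insert 488: h=1, slot 1 empty -> index 1.
Insert 836: h=15, slot 15 empty -> index 15.
Insert 275: h=15, slot 15 occupied -> index 16.
Insert 94: h=0, slot 0 empty -> index 0.
Insert 619: h=5, slot 5 empty -> index 5.
Insert 995: h=0, slots 0,1 occupied -> index 4.
Insert 315: h=0, slots 0,1,4 occupied -> index 9.
Insert 213: h=0, slots 0,1,4,9,16 occupied -> index 8.
Insert 383: h=0, slots 0,1,4,9,16,8 occupied -> index 2.
Table: [94, 488, 383, ∅, 995, 619, ∅, ∅, 213, 315, ∅, ∅, ∅, ∅, ∅, 836, 275]

6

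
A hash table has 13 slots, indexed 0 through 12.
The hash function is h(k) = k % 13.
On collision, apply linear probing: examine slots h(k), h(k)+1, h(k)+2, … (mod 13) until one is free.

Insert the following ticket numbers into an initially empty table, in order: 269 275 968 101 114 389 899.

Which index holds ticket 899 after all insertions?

269 hashes to 9; slot 9 is free -> place at 9.
275 hashes to 2; slot 2 is free -> place at 2.
968 hashes to 6; slot 6 is free -> place at 6.
101 hashes to 10; slot 10 is free -> place at 10.
114 hashes to 10; 10 taken -> place at 11.
389 hashes to 12; slot 12 is free -> place at 12.
899 hashes to 2; 2 taken -> place at 3.
Table: [—, —, 275, 899, —, —, 968, —, —, 269, 101, 114, 389]

3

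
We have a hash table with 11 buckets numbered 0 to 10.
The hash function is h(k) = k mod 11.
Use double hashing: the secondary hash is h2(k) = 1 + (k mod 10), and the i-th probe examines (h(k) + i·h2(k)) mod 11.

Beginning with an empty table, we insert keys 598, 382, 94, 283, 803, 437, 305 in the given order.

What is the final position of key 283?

598 hashes to 4; slot 4 is free => place at 4.
382 hashes to 8; slot 8 is free => place at 8.
94 hashes to 6; slot 6 is free => place at 6.
283 hashes to 8, h2=4; 8 taken => place at 1.
803 hashes to 0; slot 0 is free => place at 0.
437 hashes to 8, h2=8; 8 taken => place at 5.
305 hashes to 8, h2=6; 8 taken => place at 3.
Table: [803, 283, ., 305, 598, 437, 94, ., 382, ., .]

1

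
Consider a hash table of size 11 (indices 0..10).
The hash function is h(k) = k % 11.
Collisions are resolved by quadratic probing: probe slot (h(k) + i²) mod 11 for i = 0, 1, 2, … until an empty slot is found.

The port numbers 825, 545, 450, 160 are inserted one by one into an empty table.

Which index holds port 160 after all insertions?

825 hashes to 0; slot 0 is free → place at 0.
545 hashes to 6; slot 6 is free → place at 6.
450 hashes to 10; slot 10 is free → place at 10.
160 hashes to 6; 6 taken → place at 7.
Table: [825, -, -, -, -, -, 545, 160, -, -, 450]

7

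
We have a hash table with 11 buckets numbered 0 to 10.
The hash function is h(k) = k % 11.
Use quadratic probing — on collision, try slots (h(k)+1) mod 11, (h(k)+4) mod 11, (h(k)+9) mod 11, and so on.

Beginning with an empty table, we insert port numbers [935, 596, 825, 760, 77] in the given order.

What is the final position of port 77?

4

935 hashes to 0; slot 0 is free => place at 0.
596 hashes to 2; slot 2 is free => place at 2.
825 hashes to 0; 0 taken => place at 1.
760 hashes to 1; 1,2 taken => place at 5.
77 hashes to 0; 0,1 taken => place at 4.
Table: [935, 825, 596, _, 77, 760, _, _, _, _, _]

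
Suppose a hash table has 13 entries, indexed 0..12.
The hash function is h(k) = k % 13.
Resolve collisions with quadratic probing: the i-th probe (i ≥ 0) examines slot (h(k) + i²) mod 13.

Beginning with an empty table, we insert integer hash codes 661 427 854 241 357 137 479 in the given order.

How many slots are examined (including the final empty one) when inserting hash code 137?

2

Insert 661: h=11, slot 11 empty => index 11.
Insert 427: h=11, slot 11 occupied => index 12.
Insert 854: h=9, slot 9 empty => index 9.
Insert 241: h=7, slot 7 empty => index 7.
Insert 357: h=6, slot 6 empty => index 6.
Insert 137: h=7, slot 7 occupied => index 8.
Insert 479: h=11, slots 11,12 occupied => index 2.
Table: [_, _, 479, _, _, _, 357, 241, 137, 854, _, 661, 427]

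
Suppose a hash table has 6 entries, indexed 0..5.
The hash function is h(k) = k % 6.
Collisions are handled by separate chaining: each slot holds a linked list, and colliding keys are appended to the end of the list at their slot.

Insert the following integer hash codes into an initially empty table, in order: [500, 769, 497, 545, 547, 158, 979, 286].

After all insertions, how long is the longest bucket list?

Insert 500: h=2, bucket 2 empty → new chain.
Insert 769: h=1, bucket 1 empty → new chain.
Insert 497: h=5, bucket 5 empty → new chain.
Insert 545: h=5, bucket 5 nonempty → append to chain.
Insert 547: h=1, bucket 1 nonempty → append to chain.
Insert 158: h=2, bucket 2 nonempty → append to chain.
Insert 979: h=1, bucket 1 nonempty → append to chain.
Insert 286: h=4, bucket 4 empty → new chain.
Final buckets:
0: _
1: 769 -> 547 -> 979
2: 500 -> 158
3: _
4: 286
5: 497 -> 545

3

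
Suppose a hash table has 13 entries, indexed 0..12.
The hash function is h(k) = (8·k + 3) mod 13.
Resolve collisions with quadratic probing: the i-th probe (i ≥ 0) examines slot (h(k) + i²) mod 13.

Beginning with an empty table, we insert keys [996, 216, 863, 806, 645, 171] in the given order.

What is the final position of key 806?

Insert 996: h=2, slot 2 empty → index 2.
Insert 216: h=2, slot 2 occupied → index 3.
Insert 863: h=4, slot 4 empty → index 4.
Insert 806: h=3, slots 3,4 occupied → index 7.
Insert 645: h=2, slots 2,3 occupied → index 6.
Insert 171: h=6, slots 6,7 occupied → index 10.
Table: [_, _, 996, 216, 863, _, 645, 806, _, _, 171, _, _]

7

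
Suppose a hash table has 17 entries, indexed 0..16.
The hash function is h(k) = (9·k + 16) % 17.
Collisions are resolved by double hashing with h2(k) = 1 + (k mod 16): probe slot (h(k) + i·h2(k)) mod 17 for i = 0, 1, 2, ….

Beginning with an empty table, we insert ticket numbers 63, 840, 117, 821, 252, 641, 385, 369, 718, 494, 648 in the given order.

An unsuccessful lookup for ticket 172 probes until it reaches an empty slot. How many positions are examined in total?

Insert 63: h=5, slot 5 empty => index 5.
Insert 840: h=11, slot 11 empty => index 11.
Insert 117: h=15, slot 15 empty => index 15.
Insert 821: h=10, slot 10 empty => index 10.
Insert 252: h=6, slot 6 empty => index 6.
Insert 641: h=5, h2=2, slot 5 occupied => index 7.
Insert 385: h=13, slot 13 empty => index 13.
Insert 369: h=5, h2=2, slots 5,7 occupied => index 9.
Insert 718: h=1, slot 1 empty => index 1.
Insert 494: h=8, slot 8 empty => index 8.
Insert 648: h=0, slot 0 empty => index 0.
Table: [648, 718, ., ., ., 63, 252, 641, 494, 369, 821, 840, ., 385, ., 117, .]
Lookup 172: h=0, h2=13, probe 0,13,9,5,1,14 → slot 14 empty, not found.

6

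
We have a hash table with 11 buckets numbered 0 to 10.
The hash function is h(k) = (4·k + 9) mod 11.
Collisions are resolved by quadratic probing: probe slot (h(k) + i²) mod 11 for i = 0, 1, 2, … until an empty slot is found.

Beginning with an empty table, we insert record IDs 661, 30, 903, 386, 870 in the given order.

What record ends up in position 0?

870

Insert 661: h=2, slot 2 empty -> index 2.
Insert 30: h=8, slot 8 empty -> index 8.
Insert 903: h=2, slot 2 occupied -> index 3.
Insert 386: h=2, slots 2,3 occupied -> index 6.
Insert 870: h=2, slots 2,3,6 occupied -> index 0.
Table: [870, -, 661, 903, -, -, 386, -, 30, -, -]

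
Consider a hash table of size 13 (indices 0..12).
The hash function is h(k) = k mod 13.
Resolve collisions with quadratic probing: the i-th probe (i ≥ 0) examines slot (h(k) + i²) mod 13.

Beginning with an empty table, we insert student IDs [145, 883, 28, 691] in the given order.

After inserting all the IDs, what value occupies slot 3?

28

Insert 145: h=2, slot 2 empty -> index 2.
Insert 883: h=12, slot 12 empty -> index 12.
Insert 28: h=2, slot 2 occupied -> index 3.
Insert 691: h=2, slots 2,3 occupied -> index 6.
Table: [-, -, 145, 28, -, -, 691, -, -, -, -, -, 883]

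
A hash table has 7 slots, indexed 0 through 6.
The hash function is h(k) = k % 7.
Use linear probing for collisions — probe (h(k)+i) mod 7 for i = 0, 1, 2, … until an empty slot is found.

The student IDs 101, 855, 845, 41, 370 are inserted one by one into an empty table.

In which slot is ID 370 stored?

0

Insert 101: h=3, slot 3 empty → index 3.
Insert 855: h=1, slot 1 empty → index 1.
Insert 845: h=5, slot 5 empty → index 5.
Insert 41: h=6, slot 6 empty → index 6.
Insert 370: h=6, slot 6 occupied → index 0.
Table: [370, 855, ∅, 101, ∅, 845, 41]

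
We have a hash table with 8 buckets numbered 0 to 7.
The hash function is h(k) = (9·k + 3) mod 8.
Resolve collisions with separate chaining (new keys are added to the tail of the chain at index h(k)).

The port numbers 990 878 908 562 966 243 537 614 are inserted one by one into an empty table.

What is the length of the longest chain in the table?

Insert 990: h=1, bucket 1 empty → new chain.
Insert 878: h=1, bucket 1 nonempty → append to chain.
Insert 908: h=7, bucket 7 empty → new chain.
Insert 562: h=5, bucket 5 empty → new chain.
Insert 966: h=1, bucket 1 nonempty → append to chain.
Insert 243: h=6, bucket 6 empty → new chain.
Insert 537: h=4, bucket 4 empty → new chain.
Insert 614: h=1, bucket 1 nonempty → append to chain.
Final buckets:
0: —
1: 990 -> 878 -> 966 -> 614
2: —
3: —
4: 537
5: 562
6: 243
7: 908

4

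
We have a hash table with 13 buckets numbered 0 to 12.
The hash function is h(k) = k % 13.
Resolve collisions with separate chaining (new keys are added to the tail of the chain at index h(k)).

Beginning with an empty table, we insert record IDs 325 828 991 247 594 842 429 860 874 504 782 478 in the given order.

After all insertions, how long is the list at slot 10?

325 -> bucket 0
828 -> bucket 9
991 -> bucket 3
247 -> bucket 0 (collision)
594 -> bucket 9 (collision)
842 -> bucket 10
429 -> bucket 0 (collision)
860 -> bucket 2
874 -> bucket 3 (collision)
504 -> bucket 10 (collision)
782 -> bucket 2 (collision)
478 -> bucket 10 (collision)
Final buckets:
0: 325 -> 247 -> 429
1: —
2: 860 -> 782
3: 991 -> 874
4: —
5: —
6: —
7: —
8: —
9: 828 -> 594
10: 842 -> 504 -> 478
11: —
12: —

3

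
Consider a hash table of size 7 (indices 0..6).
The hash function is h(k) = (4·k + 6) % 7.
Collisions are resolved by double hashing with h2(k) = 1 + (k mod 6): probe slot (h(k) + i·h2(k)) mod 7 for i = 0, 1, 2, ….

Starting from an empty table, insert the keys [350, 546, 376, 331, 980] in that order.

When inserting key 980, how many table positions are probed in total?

Insert 350: h=6, slot 6 empty -> index 6.
Insert 546: h=6, h2=1, slot 6 occupied -> index 0.
Insert 376: h=5, slot 5 empty -> index 5.
Insert 331: h=0, h2=2, slot 0 occupied -> index 2.
Insert 980: h=6, h2=3, slots 6,2,5 occupied -> index 1.
Table: [546, 980, 331, ., ., 376, 350]

4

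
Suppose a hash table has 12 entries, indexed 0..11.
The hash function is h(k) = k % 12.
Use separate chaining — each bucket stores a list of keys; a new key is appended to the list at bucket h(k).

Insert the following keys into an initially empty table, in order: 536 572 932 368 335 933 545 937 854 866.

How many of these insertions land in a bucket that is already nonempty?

536 -> bucket 8
572 -> bucket 8 (collision)
932 -> bucket 8 (collision)
368 -> bucket 8 (collision)
335 -> bucket 11
933 -> bucket 9
545 -> bucket 5
937 -> bucket 1
854 -> bucket 2
866 -> bucket 2 (collision)
Final buckets:
0: -
1: 937
2: 854 -> 866
3: -
4: -
5: 545
6: -
7: -
8: 536 -> 572 -> 932 -> 368
9: 933
10: -
11: 335

4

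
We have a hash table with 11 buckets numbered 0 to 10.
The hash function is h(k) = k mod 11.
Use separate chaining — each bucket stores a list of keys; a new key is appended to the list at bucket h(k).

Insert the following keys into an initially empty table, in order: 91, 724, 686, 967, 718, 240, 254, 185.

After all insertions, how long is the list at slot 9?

Insert 91: h=3, bucket 3 empty → new chain.
Insert 724: h=9, bucket 9 empty → new chain.
Insert 686: h=4, bucket 4 empty → new chain.
Insert 967: h=10, bucket 10 empty → new chain.
Insert 718: h=3, bucket 3 nonempty → append to chain.
Insert 240: h=9, bucket 9 nonempty → append to chain.
Insert 254: h=1, bucket 1 empty → new chain.
Insert 185: h=9, bucket 9 nonempty → append to chain.
Final buckets:
0: _
1: 254
2: _
3: 91 -> 718
4: 686
5: _
6: _
7: _
8: _
9: 724 -> 240 -> 185
10: 967

3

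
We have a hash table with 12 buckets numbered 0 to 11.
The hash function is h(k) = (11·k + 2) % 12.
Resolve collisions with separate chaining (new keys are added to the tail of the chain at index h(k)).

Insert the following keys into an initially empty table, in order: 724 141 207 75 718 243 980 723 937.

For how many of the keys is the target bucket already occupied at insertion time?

Insert 724: h=10, bucket 10 empty -> new chain.
Insert 141: h=5, bucket 5 empty -> new chain.
Insert 207: h=11, bucket 11 empty -> new chain.
Insert 75: h=11, bucket 11 nonempty -> append to chain.
Insert 718: h=4, bucket 4 empty -> new chain.
Insert 243: h=11, bucket 11 nonempty -> append to chain.
Insert 980: h=6, bucket 6 empty -> new chain.
Insert 723: h=11, bucket 11 nonempty -> append to chain.
Insert 937: h=1, bucket 1 empty -> new chain.
Final buckets:
0: .
1: 937
2: .
3: .
4: 718
5: 141
6: 980
7: .
8: .
9: .
10: 724
11: 207 -> 75 -> 243 -> 723

3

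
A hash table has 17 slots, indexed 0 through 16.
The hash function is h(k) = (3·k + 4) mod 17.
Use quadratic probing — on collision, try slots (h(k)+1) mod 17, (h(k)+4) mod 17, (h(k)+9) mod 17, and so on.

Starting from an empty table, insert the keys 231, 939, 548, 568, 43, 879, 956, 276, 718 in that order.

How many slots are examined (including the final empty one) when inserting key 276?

Insert 231: h=0, slot 0 empty → index 0.
Insert 939: h=16, slot 16 empty → index 16.
Insert 548: h=16, slots 16,0 occupied → index 3.
Insert 568: h=8, slot 8 empty → index 8.
Insert 43: h=14, slot 14 empty → index 14.
Insert 879: h=6, slot 6 empty → index 6.
Insert 956: h=16, slots 16,0,3,8 occupied → index 15.
Insert 276: h=16, slots 16,0,3,8,15 occupied → index 7.
Insert 718: h=16, slots 16,0,3,8,15,7 occupied → index 1.
Table: [231, 718, ., 548, ., ., 879, 276, 568, ., ., ., ., ., 43, 956, 939]

6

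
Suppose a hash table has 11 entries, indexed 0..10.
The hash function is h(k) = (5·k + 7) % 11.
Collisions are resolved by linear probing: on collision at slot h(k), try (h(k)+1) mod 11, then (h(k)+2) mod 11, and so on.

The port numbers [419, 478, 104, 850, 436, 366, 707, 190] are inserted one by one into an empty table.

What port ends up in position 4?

Insert 419: h=1, slot 1 empty => index 1.
Insert 478: h=10, slot 10 empty => index 10.
Insert 104: h=10, slot 10 occupied => index 0.
Insert 850: h=0, slots 0,1 occupied => index 2.
Insert 436: h=9, slot 9 empty => index 9.
Insert 366: h=0, slots 0,1,2 occupied => index 3.
Insert 707: h=0, slots 0,1,2,3 occupied => index 4.
Insert 190: h=0, slots 0,1,2,3,4 occupied => index 5.
Table: [104, 419, 850, 366, 707, 190, ., ., ., 436, 478]

707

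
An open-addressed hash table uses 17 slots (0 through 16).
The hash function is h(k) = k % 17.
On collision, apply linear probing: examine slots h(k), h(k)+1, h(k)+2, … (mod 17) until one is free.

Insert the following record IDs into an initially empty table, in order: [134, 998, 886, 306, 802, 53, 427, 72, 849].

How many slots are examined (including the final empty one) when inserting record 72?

3

134 hashes to 15; slot 15 is free -> place at 15.
998 hashes to 12; slot 12 is free -> place at 12.
886 hashes to 2; slot 2 is free -> place at 2.
306 hashes to 0; slot 0 is free -> place at 0.
802 hashes to 3; slot 3 is free -> place at 3.
53 hashes to 2; 2,3 taken -> place at 4.
427 hashes to 2; 2,3,4 taken -> place at 5.
72 hashes to 4; 4,5 taken -> place at 6.
849 hashes to 16; slot 16 is free -> place at 16.
Table: [306, _, 886, 802, 53, 427, 72, _, _, _, _, _, 998, _, _, 134, 849]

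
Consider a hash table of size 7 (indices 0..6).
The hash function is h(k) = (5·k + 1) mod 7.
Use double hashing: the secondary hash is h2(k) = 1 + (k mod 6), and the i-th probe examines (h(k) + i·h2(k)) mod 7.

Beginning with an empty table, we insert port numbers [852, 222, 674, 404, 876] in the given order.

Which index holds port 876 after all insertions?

852: h=5 -> slot 5
222: h=5, h2=1, probe 5,6 -> slot 6
674: h=4 -> slot 4
404: h=5, h2=3, probe 5,1 -> slot 1
876: h=6, h2=1, probe 6,0 -> slot 0
Table: [876, 404, —, —, 674, 852, 222]

0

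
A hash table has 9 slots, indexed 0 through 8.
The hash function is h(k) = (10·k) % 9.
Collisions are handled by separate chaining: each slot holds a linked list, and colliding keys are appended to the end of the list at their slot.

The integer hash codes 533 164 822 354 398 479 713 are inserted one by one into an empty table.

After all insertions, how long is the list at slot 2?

533 -> bucket 2
164 -> bucket 2 (collision)
822 -> bucket 3
354 -> bucket 3 (collision)
398 -> bucket 2 (collision)
479 -> bucket 2 (collision)
713 -> bucket 2 (collision)
Final buckets:
0: -
1: -
2: 533 -> 164 -> 398 -> 479 -> 713
3: 822 -> 354
4: -
5: -
6: -
7: -
8: -

5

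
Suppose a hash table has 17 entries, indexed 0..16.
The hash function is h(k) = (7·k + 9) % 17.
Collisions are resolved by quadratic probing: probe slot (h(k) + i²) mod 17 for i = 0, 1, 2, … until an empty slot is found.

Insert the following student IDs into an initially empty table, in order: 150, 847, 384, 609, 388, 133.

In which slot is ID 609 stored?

9

150: h=5 → slot 5
847: h=5, probe 5,6 → slot 6
384: h=11 → slot 11
609: h=5, probe 5,6,9 → slot 9
388: h=5, probe 5,6,9,14 → slot 14
133: h=5, probe 5,6,9,14,4 → slot 4
Table: [-, -, -, -, 133, 150, 847, -, -, 609, -, 384, -, -, 388, -, -]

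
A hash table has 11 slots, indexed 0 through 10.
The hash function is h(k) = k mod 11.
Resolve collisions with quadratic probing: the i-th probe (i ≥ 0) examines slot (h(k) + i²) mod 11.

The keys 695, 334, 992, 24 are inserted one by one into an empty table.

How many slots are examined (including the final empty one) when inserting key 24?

695 hashes to 2; slot 2 is free → place at 2.
334 hashes to 4; slot 4 is free → place at 4.
992 hashes to 2; 2 taken → place at 3.
24 hashes to 2; 2,3 taken → place at 6.
Table: [-, -, 695, 992, 334, -, 24, -, -, -, -]

3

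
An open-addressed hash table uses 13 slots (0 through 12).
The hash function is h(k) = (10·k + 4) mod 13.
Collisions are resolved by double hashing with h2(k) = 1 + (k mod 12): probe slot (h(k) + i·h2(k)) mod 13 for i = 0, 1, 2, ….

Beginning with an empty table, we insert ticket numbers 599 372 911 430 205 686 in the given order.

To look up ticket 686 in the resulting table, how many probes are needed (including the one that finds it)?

2

599 hashes to 1; slot 1 is free → place at 1.
372 hashes to 6; slot 6 is free → place at 6.
911 hashes to 1, h2=12; 1 taken → place at 0.
430 hashes to 1, h2=11; 1 taken → place at 12.
205 hashes to 0, h2=2; 0 taken → place at 2.
686 hashes to 0, h2=3; 0 taken → place at 3.
Table: [911, 599, 205, 686, ∅, ∅, 372, ∅, ∅, ∅, ∅, ∅, 430]
Lookup 686: h=0, h2=3, probe 0,3 → found at 3.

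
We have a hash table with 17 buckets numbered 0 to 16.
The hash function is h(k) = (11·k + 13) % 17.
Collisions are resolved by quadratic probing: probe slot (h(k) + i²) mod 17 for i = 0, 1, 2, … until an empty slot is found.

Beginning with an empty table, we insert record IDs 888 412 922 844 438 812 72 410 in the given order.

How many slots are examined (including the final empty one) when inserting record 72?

5

888 hashes to 6; slot 6 is free -> place at 6.
412 hashes to 6; 6 taken -> place at 7.
922 hashes to 6; 6,7 taken -> place at 10.
844 hashes to 15; slot 15 is free -> place at 15.
438 hashes to 3; slot 3 is free -> place at 3.
812 hashes to 3; 3 taken -> place at 4.
72 hashes to 6; 6,7,10,15 taken -> place at 5.
410 hashes to 1; slot 1 is free -> place at 1.
Table: [—, 410, —, 438, 812, 72, 888, 412, —, —, 922, —, —, —, —, 844, —]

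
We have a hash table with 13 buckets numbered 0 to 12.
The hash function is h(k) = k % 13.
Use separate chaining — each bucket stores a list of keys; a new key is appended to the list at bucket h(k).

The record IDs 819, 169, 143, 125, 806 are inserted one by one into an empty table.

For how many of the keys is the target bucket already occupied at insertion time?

Insert 819: h=0, bucket 0 empty → new chain.
Insert 169: h=0, bucket 0 nonempty → append to chain.
Insert 143: h=0, bucket 0 nonempty → append to chain.
Insert 125: h=8, bucket 8 empty → new chain.
Insert 806: h=0, bucket 0 nonempty → append to chain.
Final buckets:
0: 819 -> 169 -> 143 -> 806
1: .
2: .
3: .
4: .
5: .
6: .
7: .
8: 125
9: .
10: .
11: .
12: .

3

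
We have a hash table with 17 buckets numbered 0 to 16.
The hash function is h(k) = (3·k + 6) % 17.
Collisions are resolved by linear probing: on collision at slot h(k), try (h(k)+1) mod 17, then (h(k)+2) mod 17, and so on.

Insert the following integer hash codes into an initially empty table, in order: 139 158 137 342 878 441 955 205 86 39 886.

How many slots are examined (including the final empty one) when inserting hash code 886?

2

139: h=15 => slot 15
158: h=4 => slot 4
137: h=9 => slot 9
342: h=12 => slot 12
878: h=5 => slot 5
441: h=3 => slot 3
955: h=15, probe 15,16 => slot 16
205: h=9, probe 9,10 => slot 10
86: h=9, probe 9,10,11 => slot 11
39: h=4, probe 4,5,6 => slot 6
886: h=12, probe 12,13 => slot 13
Table: [., ., ., 441, 158, 878, 39, ., ., 137, 205, 86, 342, 886, ., 139, 955]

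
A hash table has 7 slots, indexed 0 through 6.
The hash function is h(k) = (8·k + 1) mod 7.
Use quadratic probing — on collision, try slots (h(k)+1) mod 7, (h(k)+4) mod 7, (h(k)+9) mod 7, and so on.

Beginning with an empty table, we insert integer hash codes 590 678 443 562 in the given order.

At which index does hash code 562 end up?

590 hashes to 3; slot 3 is free → place at 3.
678 hashes to 0; slot 0 is free → place at 0.
443 hashes to 3; 3 taken → place at 4.
562 hashes to 3; 3,4,0 taken → place at 5.
Table: [678, —, —, 590, 443, 562, —]

5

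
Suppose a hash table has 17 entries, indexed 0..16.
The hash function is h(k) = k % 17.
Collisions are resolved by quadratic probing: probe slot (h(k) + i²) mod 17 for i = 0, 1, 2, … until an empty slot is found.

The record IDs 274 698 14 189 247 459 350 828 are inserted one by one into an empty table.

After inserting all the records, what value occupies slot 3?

189

Insert 274: h=2, slot 2 empty => index 2.
Insert 698: h=1, slot 1 empty => index 1.
Insert 14: h=14, slot 14 empty => index 14.
Insert 189: h=2, slot 2 occupied => index 3.
Insert 247: h=9, slot 9 empty => index 9.
Insert 459: h=0, slot 0 empty => index 0.
Insert 350: h=10, slot 10 empty => index 10.
Insert 828: h=12, slot 12 empty => index 12.
Table: [459, 698, 274, 189, —, —, —, —, —, 247, 350, —, 828, —, 14, —, —]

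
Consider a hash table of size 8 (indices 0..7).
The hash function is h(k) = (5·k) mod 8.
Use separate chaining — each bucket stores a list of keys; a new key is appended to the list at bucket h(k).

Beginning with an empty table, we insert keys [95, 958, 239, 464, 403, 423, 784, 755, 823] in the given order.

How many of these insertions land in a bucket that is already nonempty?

Insert 95: h=3, bucket 3 empty -> new chain.
Insert 958: h=6, bucket 6 empty -> new chain.
Insert 239: h=3, bucket 3 nonempty -> append to chain.
Insert 464: h=0, bucket 0 empty -> new chain.
Insert 403: h=7, bucket 7 empty -> new chain.
Insert 423: h=3, bucket 3 nonempty -> append to chain.
Insert 784: h=0, bucket 0 nonempty -> append to chain.
Insert 755: h=7, bucket 7 nonempty -> append to chain.
Insert 823: h=3, bucket 3 nonempty -> append to chain.
Final buckets:
0: 464 -> 784
1: _
2: _
3: 95 -> 239 -> 423 -> 823
4: _
5: _
6: 958
7: 403 -> 755

5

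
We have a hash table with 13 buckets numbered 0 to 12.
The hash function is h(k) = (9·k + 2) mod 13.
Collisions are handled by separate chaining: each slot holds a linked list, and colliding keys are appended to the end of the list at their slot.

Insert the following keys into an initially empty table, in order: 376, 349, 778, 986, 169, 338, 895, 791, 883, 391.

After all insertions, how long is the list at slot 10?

376 → bucket 6
349 → bucket 10
778 → bucket 10 (collision)
986 → bucket 10 (collision)
169 → bucket 2
338 → bucket 2 (collision)
895 → bucket 10 (collision)
791 → bucket 10 (collision)
883 → bucket 6 (collision)
391 → bucket 11
Final buckets:
0: -
1: -
2: 169 -> 338
3: -
4: -
5: -
6: 376 -> 883
7: -
8: -
9: -
10: 349 -> 778 -> 986 -> 895 -> 791
11: 391
12: -

5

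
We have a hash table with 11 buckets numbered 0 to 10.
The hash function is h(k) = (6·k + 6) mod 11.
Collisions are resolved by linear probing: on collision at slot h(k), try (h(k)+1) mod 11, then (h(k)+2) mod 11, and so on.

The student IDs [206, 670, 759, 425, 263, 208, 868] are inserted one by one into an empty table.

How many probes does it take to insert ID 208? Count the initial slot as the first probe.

3

206 hashes to 10; slot 10 is free -> place at 10.
670 hashes to 0; slot 0 is free -> place at 0.
759 hashes to 6; slot 6 is free -> place at 6.
425 hashes to 4; slot 4 is free -> place at 4.
263 hashes to 0; 0 taken -> place at 1.
208 hashes to 0; 0,1 taken -> place at 2.
868 hashes to 0; 0,1,2 taken -> place at 3.
Table: [670, 263, 208, 868, 425, -, 759, -, -, -, 206]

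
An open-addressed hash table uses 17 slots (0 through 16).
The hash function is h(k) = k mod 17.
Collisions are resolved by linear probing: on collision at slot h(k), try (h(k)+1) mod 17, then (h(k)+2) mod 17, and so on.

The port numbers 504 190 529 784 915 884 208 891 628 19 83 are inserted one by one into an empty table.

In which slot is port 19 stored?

504: h=11 -> slot 11
190: h=3 -> slot 3
529: h=2 -> slot 2
784: h=2, probe 2,3,4 -> slot 4
915: h=14 -> slot 14
884: h=0 -> slot 0
208: h=4, probe 4,5 -> slot 5
891: h=7 -> slot 7
628: h=16 -> slot 16
19: h=2, probe 2,3,4,5,6 -> slot 6
83: h=15 -> slot 15
Table: [884, ∅, 529, 190, 784, 208, 19, 891, ∅, ∅, ∅, 504, ∅, ∅, 915, 83, 628]

6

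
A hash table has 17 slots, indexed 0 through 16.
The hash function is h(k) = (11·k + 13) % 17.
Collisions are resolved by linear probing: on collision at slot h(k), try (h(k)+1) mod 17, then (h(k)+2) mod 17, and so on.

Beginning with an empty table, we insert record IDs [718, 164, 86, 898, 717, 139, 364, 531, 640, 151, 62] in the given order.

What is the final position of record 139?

13

Insert 718: h=6, slot 6 empty => index 6.
Insert 164: h=15, slot 15 empty => index 15.
Insert 86: h=7, slot 7 empty => index 7.
Insert 898: h=14, slot 14 empty => index 14.
Insert 717: h=12, slot 12 empty => index 12.
Insert 139: h=12, slot 12 occupied => index 13.
Insert 364: h=5, slot 5 empty => index 5.
Insert 531: h=6, slots 6,7 occupied => index 8.
Insert 640: h=15, slot 15 occupied => index 16.
Insert 151: h=8, slot 8 occupied => index 9.
Insert 62: h=15, slots 15,16 occupied => index 0.
Table: [62, ∅, ∅, ∅, ∅, 364, 718, 86, 531, 151, ∅, ∅, 717, 139, 898, 164, 640]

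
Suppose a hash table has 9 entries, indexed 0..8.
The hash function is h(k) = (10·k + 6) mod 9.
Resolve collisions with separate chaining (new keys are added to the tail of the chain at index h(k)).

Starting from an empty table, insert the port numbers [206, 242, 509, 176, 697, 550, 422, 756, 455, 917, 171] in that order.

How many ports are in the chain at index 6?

2

206 -> bucket 5
242 -> bucket 5 (collision)
509 -> bucket 2
176 -> bucket 2 (collision)
697 -> bucket 1
550 -> bucket 7
422 -> bucket 5 (collision)
756 -> bucket 6
455 -> bucket 2 (collision)
917 -> bucket 5 (collision)
171 -> bucket 6 (collision)
Final buckets:
0: ∅
1: 697
2: 509 -> 176 -> 455
3: ∅
4: ∅
5: 206 -> 242 -> 422 -> 917
6: 756 -> 171
7: 550
8: ∅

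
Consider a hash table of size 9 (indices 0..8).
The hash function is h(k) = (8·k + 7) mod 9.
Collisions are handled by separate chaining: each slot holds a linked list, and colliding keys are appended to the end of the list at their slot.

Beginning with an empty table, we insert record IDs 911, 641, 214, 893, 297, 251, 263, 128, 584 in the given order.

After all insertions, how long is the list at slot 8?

Insert 911: h=5, bucket 5 empty -> new chain.
Insert 641: h=5, bucket 5 nonempty -> append to chain.
Insert 214: h=0, bucket 0 empty -> new chain.
Insert 893: h=5, bucket 5 nonempty -> append to chain.
Insert 297: h=7, bucket 7 empty -> new chain.
Insert 251: h=8, bucket 8 empty -> new chain.
Insert 263: h=5, bucket 5 nonempty -> append to chain.
Insert 128: h=5, bucket 5 nonempty -> append to chain.
Insert 584: h=8, bucket 8 nonempty -> append to chain.
Final buckets:
0: 214
1: ∅
2: ∅
3: ∅
4: ∅
5: 911 -> 641 -> 893 -> 263 -> 128
6: ∅
7: 297
8: 251 -> 584

2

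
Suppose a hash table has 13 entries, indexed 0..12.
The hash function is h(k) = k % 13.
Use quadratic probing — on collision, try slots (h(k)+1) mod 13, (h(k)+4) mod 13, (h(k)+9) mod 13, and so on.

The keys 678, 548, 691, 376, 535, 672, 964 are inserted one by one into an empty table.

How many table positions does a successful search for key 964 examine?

Insert 678: h=2, slot 2 empty -> index 2.
Insert 548: h=2, slot 2 occupied -> index 3.
Insert 691: h=2, slots 2,3 occupied -> index 6.
Insert 376: h=12, slot 12 empty -> index 12.
Insert 535: h=2, slots 2,3,6 occupied -> index 11.
Insert 672: h=9, slot 9 empty -> index 9.
Insert 964: h=2, slots 2,3,6,11 occupied -> index 5.
Table: [_, _, 678, 548, _, 964, 691, _, _, 672, _, 535, 376]
Lookup 964: h=2, probe 2,3,6,11,5 → found at 5.

5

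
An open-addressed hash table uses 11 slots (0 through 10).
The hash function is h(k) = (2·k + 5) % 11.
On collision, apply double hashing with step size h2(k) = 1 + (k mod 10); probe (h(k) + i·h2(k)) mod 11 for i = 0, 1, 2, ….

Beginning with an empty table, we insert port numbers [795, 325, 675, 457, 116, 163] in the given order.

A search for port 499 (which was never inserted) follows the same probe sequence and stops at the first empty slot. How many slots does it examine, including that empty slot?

4

795 hashes to 0; slot 0 is free -> place at 0.
325 hashes to 6; slot 6 is free -> place at 6.
675 hashes to 2; slot 2 is free -> place at 2.
457 hashes to 6, h2=8; 6 taken -> place at 3.
116 hashes to 6, h2=7; 6,2 taken -> place at 9.
163 hashes to 1; slot 1 is free -> place at 1.
Table: [795, 163, 675, 457, _, _, 325, _, _, 116, _]
Lookup 499: h=2, h2=10, probe 2,1,0,10 → slot 10 empty, not found.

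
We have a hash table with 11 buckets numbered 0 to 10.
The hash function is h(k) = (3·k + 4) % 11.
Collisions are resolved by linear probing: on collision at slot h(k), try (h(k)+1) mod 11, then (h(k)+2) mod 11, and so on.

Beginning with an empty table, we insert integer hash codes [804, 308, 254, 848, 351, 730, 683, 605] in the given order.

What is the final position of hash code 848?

804 hashes to 7; slot 7 is free -> place at 7.
308 hashes to 4; slot 4 is free -> place at 4.
254 hashes to 7; 7 taken -> place at 8.
848 hashes to 7; 7,8 taken -> place at 9.
351 hashes to 1; slot 1 is free -> place at 1.
730 hashes to 5; slot 5 is free -> place at 5.
683 hashes to 7; 7,8,9 taken -> place at 10.
605 hashes to 4; 4,5 taken -> place at 6.
Table: [-, 351, -, -, 308, 730, 605, 804, 254, 848, 683]

9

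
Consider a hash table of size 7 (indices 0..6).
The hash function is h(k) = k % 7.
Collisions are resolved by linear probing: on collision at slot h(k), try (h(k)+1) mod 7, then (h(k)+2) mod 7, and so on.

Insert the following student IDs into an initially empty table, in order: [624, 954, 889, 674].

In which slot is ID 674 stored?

Insert 624: h=1, slot 1 empty => index 1.
Insert 954: h=2, slot 2 empty => index 2.
Insert 889: h=0, slot 0 empty => index 0.
Insert 674: h=2, slot 2 occupied => index 3.
Table: [889, 624, 954, 674, —, —, —]

3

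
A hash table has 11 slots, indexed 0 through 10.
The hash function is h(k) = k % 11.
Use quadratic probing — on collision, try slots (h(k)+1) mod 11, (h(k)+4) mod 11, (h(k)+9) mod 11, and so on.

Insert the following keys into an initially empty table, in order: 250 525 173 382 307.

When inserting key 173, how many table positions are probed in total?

Insert 250: h=8, slot 8 empty -> index 8.
Insert 525: h=8, slot 8 occupied -> index 9.
Insert 173: h=8, slots 8,9 occupied -> index 1.
Insert 382: h=8, slots 8,9,1 occupied -> index 6.
Insert 307: h=10, slot 10 empty -> index 10.
Table: [_, 173, _, _, _, _, 382, _, 250, 525, 307]

3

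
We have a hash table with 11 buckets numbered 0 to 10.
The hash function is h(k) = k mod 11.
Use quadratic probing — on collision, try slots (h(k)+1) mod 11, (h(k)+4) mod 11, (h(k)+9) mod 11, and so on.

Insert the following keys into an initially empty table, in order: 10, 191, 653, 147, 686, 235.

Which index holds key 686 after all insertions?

10: h=10 → slot 10
191: h=4 → slot 4
653: h=4, probe 4,5 → slot 5
147: h=4, probe 4,5,8 → slot 8
686: h=4, probe 4,5,8,2 → slot 2
235: h=4, probe 4,5,8,2,9 → slot 9
Table: [—, —, 686, —, 191, 653, —, —, 147, 235, 10]

2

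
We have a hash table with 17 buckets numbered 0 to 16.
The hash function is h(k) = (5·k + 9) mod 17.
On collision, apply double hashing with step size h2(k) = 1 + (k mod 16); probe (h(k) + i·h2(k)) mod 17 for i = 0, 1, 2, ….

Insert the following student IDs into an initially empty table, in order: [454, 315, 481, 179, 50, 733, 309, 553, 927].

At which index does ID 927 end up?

16

Insert 454: h=1, slot 1 empty => index 1.
Insert 315: h=3, slot 3 empty => index 3.
Insert 481: h=0, slot 0 empty => index 0.
Insert 179: h=3, h2=4, slot 3 occupied => index 7.
Insert 50: h=4, slot 4 empty => index 4.
Insert 733: h=2, slot 2 empty => index 2.
Insert 309: h=7, h2=6, slot 7 occupied => index 13.
Insert 553: h=3, h2=10, slots 3,13 occupied => index 6.
Insert 927: h=3, h2=16, slots 3,2,1,0 occupied => index 16.
Table: [481, 454, 733, 315, 50, -, 553, 179, -, -, -, -, -, 309, -, -, 927]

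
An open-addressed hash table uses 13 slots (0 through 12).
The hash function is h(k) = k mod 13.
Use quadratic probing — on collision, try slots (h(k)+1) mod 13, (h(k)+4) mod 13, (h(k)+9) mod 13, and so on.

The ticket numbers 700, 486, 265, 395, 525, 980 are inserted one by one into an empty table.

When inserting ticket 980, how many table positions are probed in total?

Insert 700: h=11, slot 11 empty => index 11.
Insert 486: h=5, slot 5 empty => index 5.
Insert 265: h=5, slot 5 occupied => index 6.
Insert 395: h=5, slots 5,6 occupied => index 9.
Insert 525: h=5, slots 5,6,9 occupied => index 1.
Insert 980: h=5, slots 5,6,9,1 occupied => index 8.
Table: [∅, 525, ∅, ∅, ∅, 486, 265, ∅, 980, 395, ∅, 700, ∅]

5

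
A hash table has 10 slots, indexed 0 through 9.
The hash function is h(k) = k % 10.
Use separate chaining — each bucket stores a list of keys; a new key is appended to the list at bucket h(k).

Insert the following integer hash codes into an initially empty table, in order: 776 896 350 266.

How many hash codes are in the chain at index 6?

Insert 776: h=6, bucket 6 empty -> new chain.
Insert 896: h=6, bucket 6 nonempty -> append to chain.
Insert 350: h=0, bucket 0 empty -> new chain.
Insert 266: h=6, bucket 6 nonempty -> append to chain.
Final buckets:
0: 350
1: .
2: .
3: .
4: .
5: .
6: 776 -> 896 -> 266
7: .
8: .
9: .

3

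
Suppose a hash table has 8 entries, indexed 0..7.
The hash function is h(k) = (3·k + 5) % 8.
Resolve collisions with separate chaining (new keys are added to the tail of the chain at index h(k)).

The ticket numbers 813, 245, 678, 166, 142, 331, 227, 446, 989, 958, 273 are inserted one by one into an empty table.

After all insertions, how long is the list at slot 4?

813 -> bucket 4
245 -> bucket 4 (collision)
678 -> bucket 7
166 -> bucket 7 (collision)
142 -> bucket 7 (collision)
331 -> bucket 6
227 -> bucket 6 (collision)
446 -> bucket 7 (collision)
989 -> bucket 4 (collision)
958 -> bucket 7 (collision)
273 -> bucket 0
Final buckets:
0: 273
1: ∅
2: ∅
3: ∅
4: 813 -> 245 -> 989
5: ∅
6: 331 -> 227
7: 678 -> 166 -> 142 -> 446 -> 958

3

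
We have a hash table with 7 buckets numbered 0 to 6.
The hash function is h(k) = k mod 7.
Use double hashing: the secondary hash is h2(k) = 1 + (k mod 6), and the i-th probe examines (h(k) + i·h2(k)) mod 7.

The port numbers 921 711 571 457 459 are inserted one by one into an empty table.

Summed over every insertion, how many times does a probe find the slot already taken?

4

921 hashes to 4; slot 4 is free → place at 4.
711 hashes to 4, h2=4; 4 taken → place at 1.
571 hashes to 4, h2=2; 4 taken → place at 6.
457 hashes to 2; slot 2 is free → place at 2.
459 hashes to 4, h2=4; 4,1 taken → place at 5.
Table: [., 711, 457, ., 921, 459, 571]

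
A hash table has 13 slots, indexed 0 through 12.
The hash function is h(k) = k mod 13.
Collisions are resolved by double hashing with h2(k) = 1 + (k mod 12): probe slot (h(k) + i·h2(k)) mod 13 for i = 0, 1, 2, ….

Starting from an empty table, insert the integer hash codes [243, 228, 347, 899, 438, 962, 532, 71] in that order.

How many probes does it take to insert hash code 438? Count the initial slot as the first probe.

2

243 hashes to 9; slot 9 is free -> place at 9.
228 hashes to 7; slot 7 is free -> place at 7.
347 hashes to 9, h2=12; 9 taken -> place at 8.
899 hashes to 2; slot 2 is free -> place at 2.
438 hashes to 9, h2=7; 9 taken -> place at 3.
962 hashes to 0; slot 0 is free -> place at 0.
532 hashes to 12; slot 12 is free -> place at 12.
71 hashes to 6; slot 6 is free -> place at 6.
Table: [962, —, 899, 438, —, —, 71, 228, 347, 243, —, —, 532]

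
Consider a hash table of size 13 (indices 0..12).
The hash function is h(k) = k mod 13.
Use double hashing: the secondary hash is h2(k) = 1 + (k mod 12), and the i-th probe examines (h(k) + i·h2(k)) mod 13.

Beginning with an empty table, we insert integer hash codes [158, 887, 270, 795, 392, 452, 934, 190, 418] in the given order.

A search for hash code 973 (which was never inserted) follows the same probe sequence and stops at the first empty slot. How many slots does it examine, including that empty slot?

Insert 158: h=2, slot 2 empty -> index 2.
Insert 887: h=3, slot 3 empty -> index 3.
Insert 270: h=10, slot 10 empty -> index 10.
Insert 795: h=2, h2=4, slot 2 occupied -> index 6.
Insert 392: h=2, h2=9, slot 2 occupied -> index 11.
Insert 452: h=10, h2=9, slots 10,6,2,11 occupied -> index 7.
Insert 934: h=11, h2=11, slot 11 occupied -> index 9.
Insert 190: h=8, slot 8 empty -> index 8.
Insert 418: h=2, h2=11, slot 2 occupied -> index 0.
Table: [418, -, 158, 887, -, -, 795, 452, 190, 934, 270, 392, -]
Lookup 973: h=11, h2=2, probe 11,0,2,4 → slot 4 empty, not found.

4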